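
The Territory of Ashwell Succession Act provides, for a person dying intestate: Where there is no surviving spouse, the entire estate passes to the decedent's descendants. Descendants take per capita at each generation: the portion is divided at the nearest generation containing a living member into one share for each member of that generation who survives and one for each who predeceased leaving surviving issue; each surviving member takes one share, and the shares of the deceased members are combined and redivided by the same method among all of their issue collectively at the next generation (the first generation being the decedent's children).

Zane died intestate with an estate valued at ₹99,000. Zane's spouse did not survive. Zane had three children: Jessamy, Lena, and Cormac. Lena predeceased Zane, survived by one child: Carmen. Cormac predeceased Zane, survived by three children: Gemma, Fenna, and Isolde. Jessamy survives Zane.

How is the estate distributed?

Jessamy: ₹33,000; Carmen: ₹16,500; Gemma: ₹16,500; Fenna: ₹16,500; Isolde: ₹16,500

The entire ₹99,000 passes to the descendants.
That amount (₹99,000) is divided at the children's generation into 3 shares of ₹33,000. Jessamy takes ₹33,000. The 2 shares of the deceased (Lena and Cormac) are combined into a pool of ₹66,000.
That pool (₹66,000) is divided at the grandchildren's generation equally among Carmen, Gemma, Fenna, and Isolde: ₹16,500 each.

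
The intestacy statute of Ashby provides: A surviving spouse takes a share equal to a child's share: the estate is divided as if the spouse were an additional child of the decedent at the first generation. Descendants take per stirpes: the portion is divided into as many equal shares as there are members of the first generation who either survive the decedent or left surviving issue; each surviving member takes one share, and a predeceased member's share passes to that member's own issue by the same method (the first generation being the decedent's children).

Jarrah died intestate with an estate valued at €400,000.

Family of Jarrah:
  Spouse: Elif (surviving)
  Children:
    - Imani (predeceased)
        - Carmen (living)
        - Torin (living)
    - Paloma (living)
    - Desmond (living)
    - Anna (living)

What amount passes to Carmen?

The spouse counts as an additional share at the children's level, so there are 5 primary shares of €80,000. Elif takes one such share (€80,000).
The children's combined portion (€320,000) is divided into 4 shares of €80,000: Paloma, Desmond, and Anna each take €80,000; Imani's €80,000 share passes to Imani's issue.
Imani's share (€80,000) is divided into 2 shares of €40,000: Carmen and Torin each take €40,000.

Carmen receives €40,000.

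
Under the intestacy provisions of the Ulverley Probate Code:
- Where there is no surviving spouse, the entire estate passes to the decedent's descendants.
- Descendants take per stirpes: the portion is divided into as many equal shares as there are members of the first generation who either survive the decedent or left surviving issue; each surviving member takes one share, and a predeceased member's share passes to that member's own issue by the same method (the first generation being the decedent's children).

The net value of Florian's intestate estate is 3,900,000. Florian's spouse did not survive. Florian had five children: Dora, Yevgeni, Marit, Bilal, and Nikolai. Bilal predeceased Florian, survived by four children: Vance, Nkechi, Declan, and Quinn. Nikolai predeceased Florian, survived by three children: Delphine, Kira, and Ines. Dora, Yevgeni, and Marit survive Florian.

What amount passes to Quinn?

The entire 3,900,000 passes to the descendants.
That amount (3,900,000) is divided into 5 shares of 780,000: Dora, Yevgeni, and Marit each take 780,000; Bilal's 780,000 share passes to Bilal's issue; Nikolai's 780,000 share passes to Nikolai's issue.
Bilal's share (780,000) is divided into 4 shares of 195,000: Vance, Nkechi, Declan, and Quinn each take 195,000.
Nikolai's share (780,000) is divided into 3 shares of 260,000: Delphine, Kira, and Ines each take 260,000.

Quinn receives 195,000.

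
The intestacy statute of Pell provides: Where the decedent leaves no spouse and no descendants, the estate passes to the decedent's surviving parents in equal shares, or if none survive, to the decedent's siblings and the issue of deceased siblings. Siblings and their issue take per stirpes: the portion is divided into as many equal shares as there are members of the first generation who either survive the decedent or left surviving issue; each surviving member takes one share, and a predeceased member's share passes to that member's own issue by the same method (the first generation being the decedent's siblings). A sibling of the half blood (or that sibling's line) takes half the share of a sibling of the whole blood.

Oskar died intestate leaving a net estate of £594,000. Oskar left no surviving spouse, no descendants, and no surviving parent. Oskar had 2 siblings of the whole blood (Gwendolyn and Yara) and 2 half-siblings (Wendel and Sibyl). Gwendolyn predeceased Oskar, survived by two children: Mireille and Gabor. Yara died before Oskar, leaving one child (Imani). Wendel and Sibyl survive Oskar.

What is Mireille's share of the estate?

Mireille receives £99,000.

The entire £594,000 passes to the siblings and their issue.
Counting each half-blood sibling's line as half a unit, there are 3 units in £594,000, so one unit is £198,000. Whole-blood lines (Gwendolyn and Yara) take £198,000 each; half-blood lines (Wendel and Sibyl) take £99,000 each.
Gwendolyn's share (£198,000) is divided into 2 shares of £99,000: Mireille and Gabor each take £99,000.
Yara's share (£198,000) passes entirely to Imani.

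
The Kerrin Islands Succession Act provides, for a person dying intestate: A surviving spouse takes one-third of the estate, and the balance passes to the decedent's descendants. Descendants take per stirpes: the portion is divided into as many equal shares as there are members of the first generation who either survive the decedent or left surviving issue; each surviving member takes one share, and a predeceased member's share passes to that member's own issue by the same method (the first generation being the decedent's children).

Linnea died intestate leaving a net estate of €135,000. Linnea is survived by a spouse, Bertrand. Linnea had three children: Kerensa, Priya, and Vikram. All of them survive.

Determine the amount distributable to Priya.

Priya receives €30,000.

Bertrand takes one-third of €135,000 = €45,000. The remaining €90,000 passes to the descendants.
The descendants' portion (€90,000) is divided into 3 shares of €30,000: Kerensa, Priya, and Vikram each take €30,000.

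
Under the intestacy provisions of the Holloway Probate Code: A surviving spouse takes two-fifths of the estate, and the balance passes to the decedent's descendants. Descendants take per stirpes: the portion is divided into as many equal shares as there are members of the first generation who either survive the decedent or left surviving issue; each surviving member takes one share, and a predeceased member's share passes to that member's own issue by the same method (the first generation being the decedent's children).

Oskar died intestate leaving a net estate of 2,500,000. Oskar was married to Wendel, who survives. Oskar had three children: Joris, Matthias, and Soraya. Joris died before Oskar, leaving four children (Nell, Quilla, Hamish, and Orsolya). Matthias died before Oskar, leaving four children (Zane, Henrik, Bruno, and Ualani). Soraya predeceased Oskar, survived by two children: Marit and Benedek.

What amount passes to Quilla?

Wendel takes two-fifths of 2,500,000 = 1,000,000. The remaining 1,500,000 passes to the descendants.
The descendants' portion (1,500,000) is divided into 3 shares of 500,000: Joris's 500,000 share passes to Joris's issue; Matthias's 500,000 share passes to Matthias's issue; Soraya's 500,000 share passes to Soraya's issue.
Joris's share (500,000) is divided into 4 shares of 125,000: Nell, Quilla, Hamish, and Orsolya each take 125,000.
Matthias's share (500,000) is divided into 4 shares of 125,000: Zane, Henrik, Bruno, and Ualani each take 125,000.
Soraya's share (500,000) is divided into 2 shares of 250,000: Marit and Benedek each take 250,000.

Quilla receives 125,000.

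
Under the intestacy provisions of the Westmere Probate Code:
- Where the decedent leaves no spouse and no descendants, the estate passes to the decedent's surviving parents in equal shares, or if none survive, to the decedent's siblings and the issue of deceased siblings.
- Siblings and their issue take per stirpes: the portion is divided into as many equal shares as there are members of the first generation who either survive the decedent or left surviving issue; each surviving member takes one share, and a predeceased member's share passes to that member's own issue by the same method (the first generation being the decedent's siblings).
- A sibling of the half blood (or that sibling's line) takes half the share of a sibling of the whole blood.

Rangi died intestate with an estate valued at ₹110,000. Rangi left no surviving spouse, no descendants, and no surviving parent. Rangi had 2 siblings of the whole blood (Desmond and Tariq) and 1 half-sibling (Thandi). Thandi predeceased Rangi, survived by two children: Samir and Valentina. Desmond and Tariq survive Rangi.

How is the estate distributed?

The entire ₹110,000 passes to the siblings and their issue.
Counting each half-blood sibling's line as half a unit, there are 5/2 units in ₹110,000, so one unit is ₹44,000. Whole-blood lines (Desmond and Tariq) take ₹44,000 each; half-blood lines (Thandi) take ₹22,000 each.
Thandi's share (₹22,000) is divided into 2 shares of ₹11,000: Samir and Valentina each take ₹11,000.

Desmond: ₹44,000; Samir: ₹11,000; Valentina: ₹11,000; Tariq: ₹44,000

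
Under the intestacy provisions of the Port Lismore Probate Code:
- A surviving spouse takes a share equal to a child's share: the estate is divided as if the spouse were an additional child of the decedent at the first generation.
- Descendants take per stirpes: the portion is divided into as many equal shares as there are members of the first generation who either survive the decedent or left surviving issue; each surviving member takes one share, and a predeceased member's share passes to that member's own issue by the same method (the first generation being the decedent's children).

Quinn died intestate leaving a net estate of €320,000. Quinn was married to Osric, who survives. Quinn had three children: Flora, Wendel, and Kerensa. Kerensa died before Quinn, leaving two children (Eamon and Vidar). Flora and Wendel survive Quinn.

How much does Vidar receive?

The spouse counts as an additional share at the children's level, so there are 4 primary shares of €80,000. Osric takes one such share (€80,000).
The children's combined portion (€240,000) is divided into 3 shares of €80,000: Flora and Wendel each take €80,000; Kerensa's €80,000 share passes to Kerensa's issue.
Kerensa's share (€80,000) is divided into 2 shares of €40,000: Eamon and Vidar each take €40,000.

Vidar receives €40,000.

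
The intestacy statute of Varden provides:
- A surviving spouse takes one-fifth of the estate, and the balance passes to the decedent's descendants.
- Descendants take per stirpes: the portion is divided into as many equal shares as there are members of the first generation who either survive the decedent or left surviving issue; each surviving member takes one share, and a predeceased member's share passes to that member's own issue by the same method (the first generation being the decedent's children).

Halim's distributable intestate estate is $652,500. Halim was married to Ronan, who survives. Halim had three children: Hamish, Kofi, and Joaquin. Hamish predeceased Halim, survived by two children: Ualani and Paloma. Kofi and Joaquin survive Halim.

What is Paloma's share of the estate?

Ronan takes one-fifth of $652,500 = $130,500. The remaining $522,000 passes to the descendants.
The descendants' portion ($522,000) is divided into 3 shares of $174,000: Kofi and Joaquin each take $174,000; Hamish's $174,000 share passes to Hamish's issue.
Hamish's share ($174,000) is divided into 2 shares of $87,000: Ualani and Paloma each take $87,000.

Paloma receives $87,000.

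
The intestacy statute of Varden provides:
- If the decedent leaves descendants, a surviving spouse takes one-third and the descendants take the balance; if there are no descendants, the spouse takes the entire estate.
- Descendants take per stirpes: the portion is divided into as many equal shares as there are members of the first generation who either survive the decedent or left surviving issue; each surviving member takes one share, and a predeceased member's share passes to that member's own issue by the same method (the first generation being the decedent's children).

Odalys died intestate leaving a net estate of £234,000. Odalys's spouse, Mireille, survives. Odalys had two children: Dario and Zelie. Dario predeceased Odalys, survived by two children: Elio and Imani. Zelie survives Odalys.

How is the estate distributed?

Mireille takes one-third of £234,000 = £78,000. The remaining £156,000 passes to the descendants.
The descendants' portion (£156,000) is divided into 2 shares of £78,000: Zelie takes £78,000; Dario's £78,000 share passes to Dario's issue.
Dario's share (£78,000) is divided into 2 shares of £39,000: Elio and Imani each take £39,000.

Mireille: £78,000; Elio: £39,000; Imani: £39,000; Zelie: £78,000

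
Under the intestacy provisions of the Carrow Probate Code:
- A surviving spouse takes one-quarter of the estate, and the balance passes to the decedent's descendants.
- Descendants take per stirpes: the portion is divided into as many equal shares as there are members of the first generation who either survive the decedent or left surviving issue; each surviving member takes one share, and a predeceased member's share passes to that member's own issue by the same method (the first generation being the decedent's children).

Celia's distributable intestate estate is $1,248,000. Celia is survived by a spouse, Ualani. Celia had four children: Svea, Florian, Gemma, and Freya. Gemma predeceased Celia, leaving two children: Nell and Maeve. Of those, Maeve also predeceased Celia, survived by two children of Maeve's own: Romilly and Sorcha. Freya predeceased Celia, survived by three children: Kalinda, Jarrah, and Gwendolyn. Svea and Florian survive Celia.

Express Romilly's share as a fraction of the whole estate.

Ualani takes one-quarter of $1,248,000 = $312,000. The remaining $936,000 passes to the descendants.
The descendants' portion ($936,000) is divided into 4 shares of $234,000: Svea and Florian each take $234,000; Gemma's $234,000 share passes to Gemma's issue; Freya's $234,000 share passes to Freya's issue.
Gemma's share ($234,000) is divided into 2 shares of $117,000: Nell takes $117,000; Maeve's $117,000 share passes to Maeve's issue.
Maeve's share ($117,000) is divided into 2 shares of $58,500: Romilly and Sorcha each take $58,500.
Freya's share ($234,000) is divided into 3 shares of $78,000: Kalinda, Jarrah, and Gwendolyn each take $78,000.

Romilly receives 3/64 of the estate.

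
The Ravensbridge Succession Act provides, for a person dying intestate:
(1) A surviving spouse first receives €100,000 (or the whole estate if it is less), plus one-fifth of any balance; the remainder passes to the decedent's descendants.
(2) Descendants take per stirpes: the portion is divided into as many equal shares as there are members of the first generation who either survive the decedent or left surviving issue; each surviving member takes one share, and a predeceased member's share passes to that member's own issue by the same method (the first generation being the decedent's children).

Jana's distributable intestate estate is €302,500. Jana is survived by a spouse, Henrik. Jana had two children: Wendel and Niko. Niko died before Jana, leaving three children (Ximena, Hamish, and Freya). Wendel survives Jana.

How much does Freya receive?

Henrik first takes €100,000, leaving a balance of €202,500. Henrik then takes one-fifth of the balance (€40,500), for a total of €140,500. The remaining €162,000 passes to the descendants.
The descendants' portion (€162,000) is divided into 2 shares of €81,000: Wendel takes €81,000; Niko's €81,000 share passes to Niko's issue.
Niko's share (€81,000) is divided into 3 shares of €27,000: Ximena, Hamish, and Freya each take €27,000.

Freya receives €27,000.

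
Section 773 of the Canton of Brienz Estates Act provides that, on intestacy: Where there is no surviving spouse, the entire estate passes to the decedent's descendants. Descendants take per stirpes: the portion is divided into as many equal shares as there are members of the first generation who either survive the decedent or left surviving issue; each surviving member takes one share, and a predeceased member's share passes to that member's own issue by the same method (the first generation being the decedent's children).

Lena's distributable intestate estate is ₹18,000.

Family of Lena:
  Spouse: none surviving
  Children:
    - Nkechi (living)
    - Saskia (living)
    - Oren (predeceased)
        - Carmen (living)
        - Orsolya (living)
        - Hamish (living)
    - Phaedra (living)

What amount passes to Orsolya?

The entire ₹18,000 passes to the descendants.
That amount (₹18,000) is divided into 4 shares of ₹4,500: Nkechi, Saskia, and Phaedra each take ₹4,500; Oren's ₹4,500 share passes to Oren's issue.
Oren's share (₹4,500) is divided into 3 shares of ₹1,500: Carmen, Orsolya, and Hamish each take ₹1,500.

Orsolya receives ₹1,500.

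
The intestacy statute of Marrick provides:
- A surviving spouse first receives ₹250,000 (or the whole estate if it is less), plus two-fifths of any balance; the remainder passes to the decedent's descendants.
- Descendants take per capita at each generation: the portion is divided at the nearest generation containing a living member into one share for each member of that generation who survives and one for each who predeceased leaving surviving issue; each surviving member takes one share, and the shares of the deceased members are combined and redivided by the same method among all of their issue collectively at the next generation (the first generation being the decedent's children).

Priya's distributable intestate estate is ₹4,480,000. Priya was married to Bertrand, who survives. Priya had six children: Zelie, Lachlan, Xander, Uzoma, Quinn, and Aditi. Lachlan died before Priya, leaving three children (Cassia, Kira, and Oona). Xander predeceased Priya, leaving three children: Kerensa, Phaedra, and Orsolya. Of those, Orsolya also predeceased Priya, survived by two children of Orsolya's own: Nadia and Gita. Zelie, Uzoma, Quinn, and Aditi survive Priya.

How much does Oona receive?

Oona receives ₹141,000.

Bertrand first takes ₹250,000, leaving a balance of ₹4,230,000. Bertrand then takes two-fifths of the balance (₹1,692,000), for a total of ₹1,942,000. The remaining ₹2,538,000 passes to the descendants.
The descendants' portion (₹2,538,000) is divided at the children's generation into 6 shares of ₹423,000. Zelie, Uzoma, Quinn, and Aditi each take ₹423,000. The 2 shares of the deceased (Lachlan and Xander) are combined into a pool of ₹846,000.
That pool (₹846,000) is divided at the grandchildren's generation into 6 shares of ₹141,000. Cassia, Kira, Oona, Kerensa, and Phaedra each take ₹141,000. The remaining share for the deceased Orsolya (₹141,000) is carried to the next generation.
That pool (₹141,000) is divided at the great-grandchildren's generation equally among Nadia and Gita: ₹70,500 each.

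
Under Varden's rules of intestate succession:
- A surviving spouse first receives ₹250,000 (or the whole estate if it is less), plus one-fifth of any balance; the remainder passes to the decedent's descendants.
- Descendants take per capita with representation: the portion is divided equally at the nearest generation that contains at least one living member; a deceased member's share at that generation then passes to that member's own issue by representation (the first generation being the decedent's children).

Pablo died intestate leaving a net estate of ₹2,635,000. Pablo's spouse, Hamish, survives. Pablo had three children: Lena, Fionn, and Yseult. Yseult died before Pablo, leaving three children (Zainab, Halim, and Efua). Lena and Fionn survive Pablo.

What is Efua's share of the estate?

Efua receives ₹212,000.

Hamish first takes ₹250,000, leaving a balance of ₹2,385,000. Hamish then takes one-fifth of the balance (₹477,000), for a total of ₹727,000. The remaining ₹1,908,000 passes to the descendants.
The descendants' portion (₹1,908,000) is divided into 3 shares of ₹636,000: Lena and Fionn each take ₹636,000; Yseult's ₹636,000 share passes to Yseult's issue.
Yseult's share (₹636,000) is divided into 3 shares of ₹212,000: Zainab, Halim, and Efua each take ₹212,000.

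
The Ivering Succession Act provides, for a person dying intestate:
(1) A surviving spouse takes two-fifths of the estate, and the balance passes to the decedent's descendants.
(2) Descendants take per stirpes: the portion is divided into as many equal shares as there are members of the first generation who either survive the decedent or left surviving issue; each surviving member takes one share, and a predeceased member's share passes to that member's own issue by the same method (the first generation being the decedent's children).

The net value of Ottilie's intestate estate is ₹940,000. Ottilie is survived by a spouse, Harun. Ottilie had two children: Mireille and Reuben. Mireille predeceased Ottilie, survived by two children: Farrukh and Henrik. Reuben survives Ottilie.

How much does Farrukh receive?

Farrukh receives ₹141,000.

Harun takes two-fifths of ₹940,000 = ₹376,000. The remaining ₹564,000 passes to the descendants.
The descendants' portion (₹564,000) is divided into 2 shares of ₹282,000: Reuben takes ₹282,000; Mireille's ₹282,000 share passes to Mireille's issue.
Mireille's share (₹282,000) is divided into 2 shares of ₹141,000: Farrukh and Henrik each take ₹141,000.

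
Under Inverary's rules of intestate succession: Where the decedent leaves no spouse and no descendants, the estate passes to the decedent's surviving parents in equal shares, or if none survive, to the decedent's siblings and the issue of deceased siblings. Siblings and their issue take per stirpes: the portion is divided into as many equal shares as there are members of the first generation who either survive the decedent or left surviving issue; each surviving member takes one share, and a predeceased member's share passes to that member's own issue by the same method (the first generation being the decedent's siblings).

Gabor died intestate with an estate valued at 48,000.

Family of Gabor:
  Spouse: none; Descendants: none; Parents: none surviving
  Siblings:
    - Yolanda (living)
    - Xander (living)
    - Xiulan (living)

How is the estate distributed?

Yolanda: 16,000; Xander: 16,000; Xiulan: 16,000

The entire 48,000 passes to the siblings and their issue.
That amount (48,000) is divided into 3 shares of 16,000: Yolanda, Xander, and Xiulan each take 16,000.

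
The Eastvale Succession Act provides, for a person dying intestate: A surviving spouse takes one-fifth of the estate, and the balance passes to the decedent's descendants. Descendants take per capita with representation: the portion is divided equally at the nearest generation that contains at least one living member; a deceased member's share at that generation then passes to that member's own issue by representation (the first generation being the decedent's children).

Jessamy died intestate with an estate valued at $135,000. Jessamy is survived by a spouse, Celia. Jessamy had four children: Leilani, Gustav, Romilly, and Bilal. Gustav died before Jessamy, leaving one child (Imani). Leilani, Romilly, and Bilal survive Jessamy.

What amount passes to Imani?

Imani receives $27,000.

Celia takes one-fifth of $135,000 = $27,000. The remaining $108,000 passes to the descendants.
The descendants' portion ($108,000) is divided into 4 shares of $27,000: Leilani, Romilly, and Bilal each take $27,000; Gustav's $27,000 share passes to Gustav's issue.
Gustav's share ($27,000) passes entirely to Imani.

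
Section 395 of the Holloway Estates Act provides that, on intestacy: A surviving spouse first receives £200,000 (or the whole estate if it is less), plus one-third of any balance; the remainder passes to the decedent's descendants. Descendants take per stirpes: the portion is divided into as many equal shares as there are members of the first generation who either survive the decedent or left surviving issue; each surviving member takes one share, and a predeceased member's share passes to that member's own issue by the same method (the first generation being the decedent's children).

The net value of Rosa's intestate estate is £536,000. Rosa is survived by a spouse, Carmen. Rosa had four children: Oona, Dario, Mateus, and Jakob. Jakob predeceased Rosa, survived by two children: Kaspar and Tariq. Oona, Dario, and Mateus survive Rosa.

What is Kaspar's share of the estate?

Carmen first takes £200,000, leaving a balance of £336,000. Carmen then takes one-third of the balance (£112,000), for a total of £312,000. The remaining £224,000 passes to the descendants.
The descendants' portion (£224,000) is divided into 4 shares of £56,000: Oona, Dario, and Mateus each take £56,000; Jakob's £56,000 share passes to Jakob's issue.
Jakob's share (£56,000) is divided into 2 shares of £28,000: Kaspar and Tariq each take £28,000.

Kaspar receives £28,000.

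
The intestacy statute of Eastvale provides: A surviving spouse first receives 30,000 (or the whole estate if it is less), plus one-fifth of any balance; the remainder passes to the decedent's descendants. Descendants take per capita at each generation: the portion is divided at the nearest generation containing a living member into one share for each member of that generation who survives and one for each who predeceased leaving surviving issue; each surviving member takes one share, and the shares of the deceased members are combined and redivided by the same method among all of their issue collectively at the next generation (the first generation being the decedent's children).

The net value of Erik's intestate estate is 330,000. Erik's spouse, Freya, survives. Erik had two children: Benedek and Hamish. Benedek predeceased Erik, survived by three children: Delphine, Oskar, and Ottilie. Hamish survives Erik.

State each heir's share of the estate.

Freya: 90,000; Delphine: 40,000; Oskar: 40,000; Ottilie: 40,000; Hamish: 120,000

Freya first takes 30,000, leaving a balance of 300,000. Freya then takes one-fifth of the balance (60,000), for a total of 90,000. The remaining 240,000 passes to the descendants.
The descendants' portion (240,000) is divided at the children's generation into 2 shares of 120,000. Hamish takes 120,000. The remaining share for the deceased Benedek (120,000) is carried to the next generation.
That pool (120,000) is divided at the grandchildren's generation equally among Delphine, Oskar, and Ottilie: 40,000 each.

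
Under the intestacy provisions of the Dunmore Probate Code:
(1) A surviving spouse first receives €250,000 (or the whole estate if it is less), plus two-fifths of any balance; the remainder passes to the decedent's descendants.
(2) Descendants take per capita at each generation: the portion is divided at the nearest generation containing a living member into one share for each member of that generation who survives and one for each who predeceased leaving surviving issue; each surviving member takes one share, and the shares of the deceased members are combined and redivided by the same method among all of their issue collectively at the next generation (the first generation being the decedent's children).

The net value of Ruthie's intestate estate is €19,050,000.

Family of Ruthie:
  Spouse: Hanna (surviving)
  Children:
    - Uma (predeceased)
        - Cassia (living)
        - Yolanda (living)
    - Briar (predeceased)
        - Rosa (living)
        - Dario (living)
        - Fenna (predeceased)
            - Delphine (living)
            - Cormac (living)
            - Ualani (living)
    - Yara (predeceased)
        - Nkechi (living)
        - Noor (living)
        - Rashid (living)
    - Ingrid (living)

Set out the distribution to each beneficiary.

Hanna: €7,770,000; Cassia: €1,057,500; Yolanda: €1,057,500; Rosa: €1,057,500; Dario: €1,057,500; Delphine: €352,500; Cormac: €352,500; Ualani: €352,500; Nkechi: €1,057,500; Noor: €1,057,500; Rashid: €1,057,500; Ingrid: €2,820,000

Hanna first takes €250,000, leaving a balance of €18,800,000. Hanna then takes two-fifths of the balance (€7,520,000), for a total of €7,770,000. The remaining €11,280,000 passes to the descendants.
The descendants' portion (€11,280,000) is divided at the children's generation into 4 shares of €2,820,000. Ingrid takes €2,820,000. The 3 shares of the deceased (Uma, Briar, and Yara) are combined into a pool of €8,460,000.
That pool (€8,460,000) is divided at the grandchildren's generation into 8 shares of €1,057,500. Cassia, Yolanda, Rosa, Dario, Nkechi, Noor, and Rashid each take €1,057,500. The remaining share for the deceased Fenna (€1,057,500) is carried to the next generation.
That pool (€1,057,500) is divided at the great-grandchildren's generation equally among Delphine, Cormac, and Ualani: €352,500 each.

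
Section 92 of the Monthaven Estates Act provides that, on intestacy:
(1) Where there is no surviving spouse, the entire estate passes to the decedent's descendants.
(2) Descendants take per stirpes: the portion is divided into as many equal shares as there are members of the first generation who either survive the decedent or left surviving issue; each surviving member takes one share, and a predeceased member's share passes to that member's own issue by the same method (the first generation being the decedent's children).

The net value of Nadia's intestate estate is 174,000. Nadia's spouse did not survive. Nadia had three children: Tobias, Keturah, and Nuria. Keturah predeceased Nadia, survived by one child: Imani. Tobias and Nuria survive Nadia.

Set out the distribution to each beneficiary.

Tobias: 58,000; Imani: 58,000; Nuria: 58,000

The entire 174,000 passes to the descendants.
That amount (174,000) is divided into 3 shares of 58,000: Tobias and Nuria each take 58,000; Keturah's 58,000 share passes to Keturah's issue.
Keturah's share (58,000) passes entirely to Imani.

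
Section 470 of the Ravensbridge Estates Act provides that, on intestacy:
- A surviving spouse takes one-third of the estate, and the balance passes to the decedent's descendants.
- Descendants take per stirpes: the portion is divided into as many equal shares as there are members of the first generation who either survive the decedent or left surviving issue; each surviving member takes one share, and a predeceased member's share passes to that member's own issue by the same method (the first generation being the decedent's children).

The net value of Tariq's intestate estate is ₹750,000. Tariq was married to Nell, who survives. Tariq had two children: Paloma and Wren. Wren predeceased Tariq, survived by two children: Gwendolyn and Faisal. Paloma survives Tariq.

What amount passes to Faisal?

Faisal receives ₹125,000.

Nell takes one-third of ₹750,000 = ₹250,000. The remaining ₹500,000 passes to the descendants.
The descendants' portion (₹500,000) is divided into 2 shares of ₹250,000: Paloma takes ₹250,000; Wren's ₹250,000 share passes to Wren's issue.
Wren's share (₹250,000) is divided into 2 shares of ₹125,000: Gwendolyn and Faisal each take ₹125,000.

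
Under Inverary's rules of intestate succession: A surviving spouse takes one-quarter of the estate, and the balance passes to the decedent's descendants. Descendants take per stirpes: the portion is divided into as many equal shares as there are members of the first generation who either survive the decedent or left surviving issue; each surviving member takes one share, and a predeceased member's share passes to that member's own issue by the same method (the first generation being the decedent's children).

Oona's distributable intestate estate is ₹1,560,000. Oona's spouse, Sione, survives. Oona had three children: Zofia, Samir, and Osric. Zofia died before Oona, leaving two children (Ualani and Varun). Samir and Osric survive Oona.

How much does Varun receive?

Sione takes one-quarter of ₹1,560,000 = ₹390,000. The remaining ₹1,170,000 passes to the descendants.
The descendants' portion (₹1,170,000) is divided into 3 shares of ₹390,000: Samir and Osric each take ₹390,000; Zofia's ₹390,000 share passes to Zofia's issue.
Zofia's share (₹390,000) is divided into 2 shares of ₹195,000: Ualani and Varun each take ₹195,000.

Varun receives ₹195,000.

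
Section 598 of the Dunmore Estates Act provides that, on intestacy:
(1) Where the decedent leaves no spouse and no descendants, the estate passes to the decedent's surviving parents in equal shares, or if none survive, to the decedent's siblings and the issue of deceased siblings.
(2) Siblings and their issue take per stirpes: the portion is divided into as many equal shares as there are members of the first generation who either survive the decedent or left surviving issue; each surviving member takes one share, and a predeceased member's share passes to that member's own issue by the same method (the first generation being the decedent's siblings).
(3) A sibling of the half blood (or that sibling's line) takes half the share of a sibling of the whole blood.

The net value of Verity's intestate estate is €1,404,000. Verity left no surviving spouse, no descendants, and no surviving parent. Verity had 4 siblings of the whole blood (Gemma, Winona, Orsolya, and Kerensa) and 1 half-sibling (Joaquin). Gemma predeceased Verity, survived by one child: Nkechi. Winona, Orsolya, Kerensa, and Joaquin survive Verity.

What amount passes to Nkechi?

The entire €1,404,000 passes to the siblings and their issue.
Counting each half-blood sibling's line as half a unit, there are 9/2 units in €1,404,000, so one unit is €312,000. Whole-blood lines (Gemma, Winona, Orsolya, and Kerensa) take €312,000 each; half-blood lines (Joaquin) take €156,000 each.
Gemma's share (€312,000) passes entirely to Nkechi.

Nkechi receives €312,000.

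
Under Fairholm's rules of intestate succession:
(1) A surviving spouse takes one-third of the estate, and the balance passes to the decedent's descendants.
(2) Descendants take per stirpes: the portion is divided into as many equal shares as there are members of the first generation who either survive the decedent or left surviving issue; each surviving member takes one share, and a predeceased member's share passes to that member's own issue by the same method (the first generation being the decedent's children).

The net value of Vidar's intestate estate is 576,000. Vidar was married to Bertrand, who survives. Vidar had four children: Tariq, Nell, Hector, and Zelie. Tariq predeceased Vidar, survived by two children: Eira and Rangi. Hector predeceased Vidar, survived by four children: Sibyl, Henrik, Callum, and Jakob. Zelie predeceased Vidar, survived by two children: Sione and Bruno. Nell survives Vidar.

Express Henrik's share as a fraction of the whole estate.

Henrik receives 1/24 of the estate.

Bertrand takes one-third of 576,000 = 192,000. The remaining 384,000 passes to the descendants.
The descendants' portion (384,000) is divided into 4 shares of 96,000: Nell takes 96,000; Tariq's 96,000 share passes to Tariq's issue; Hector's 96,000 share passes to Hector's issue; Zelie's 96,000 share passes to Zelie's issue.
Tariq's share (96,000) is divided into 2 shares of 48,000: Eira and Rangi each take 48,000.
Hector's share (96,000) is divided into 4 shares of 24,000: Sibyl, Henrik, Callum, and Jakob each take 24,000.
Zelie's share (96,000) is divided into 2 shares of 48,000: Sione and Bruno each take 48,000.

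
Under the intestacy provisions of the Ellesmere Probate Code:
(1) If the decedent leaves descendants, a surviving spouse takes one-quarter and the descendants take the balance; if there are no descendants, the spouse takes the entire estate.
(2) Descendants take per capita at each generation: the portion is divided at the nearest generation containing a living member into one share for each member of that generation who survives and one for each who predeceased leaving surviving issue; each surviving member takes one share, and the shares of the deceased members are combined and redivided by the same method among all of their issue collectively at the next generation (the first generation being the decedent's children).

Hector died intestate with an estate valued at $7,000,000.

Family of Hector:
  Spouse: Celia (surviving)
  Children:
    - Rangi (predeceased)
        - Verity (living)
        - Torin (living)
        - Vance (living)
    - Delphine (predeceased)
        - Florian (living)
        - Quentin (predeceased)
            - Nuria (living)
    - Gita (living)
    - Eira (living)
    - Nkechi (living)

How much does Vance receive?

Celia takes one-quarter of $7,000,000 = $1,750,000. The remaining $5,250,000 passes to the descendants.
The descendants' portion ($5,250,000) is divided at the children's generation into 5 shares of $1,050,000. Gita, Eira, and Nkechi each take $1,050,000. The 2 shares of the deceased (Rangi and Delphine) are combined into a pool of $2,100,000.
That pool ($2,100,000) is divided at the grandchildren's generation into 5 shares of $420,000. Verity, Torin, Vance, and Florian each take $420,000. The remaining share for the deceased Quentin ($420,000) is carried to the next generation.
That pool ($420,000) passes entirely to Nuria, the sole taker at the great-grandchildren's generation.

Vance receives $420,000.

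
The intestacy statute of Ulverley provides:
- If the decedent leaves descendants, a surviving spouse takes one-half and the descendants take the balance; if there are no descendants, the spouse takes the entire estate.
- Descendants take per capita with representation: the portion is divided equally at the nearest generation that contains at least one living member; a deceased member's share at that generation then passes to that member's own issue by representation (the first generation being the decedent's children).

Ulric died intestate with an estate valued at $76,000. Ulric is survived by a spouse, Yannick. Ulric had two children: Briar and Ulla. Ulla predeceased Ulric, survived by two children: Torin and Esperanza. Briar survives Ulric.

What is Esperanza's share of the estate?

Yannick takes one-half of $76,000 = $38,000. The remaining $38,000 passes to the descendants.
The descendants' portion ($38,000) is divided into 2 shares of $19,000: Briar takes $19,000; Ulla's $19,000 share passes to Ulla's issue.
Ulla's share ($19,000) is divided into 2 shares of $9,500: Torin and Esperanza each take $9,500.

Esperanza receives $9,500.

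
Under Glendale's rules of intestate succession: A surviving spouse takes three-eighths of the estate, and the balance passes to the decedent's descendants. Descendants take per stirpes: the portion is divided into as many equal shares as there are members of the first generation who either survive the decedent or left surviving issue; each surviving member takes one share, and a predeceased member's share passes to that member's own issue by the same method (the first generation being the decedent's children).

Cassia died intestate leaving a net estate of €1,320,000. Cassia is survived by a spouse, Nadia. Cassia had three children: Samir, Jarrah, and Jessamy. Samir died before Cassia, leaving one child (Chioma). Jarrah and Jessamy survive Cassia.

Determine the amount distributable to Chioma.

Nadia takes three-eighths of €1,320,000 = €495,000. The remaining €825,000 passes to the descendants.
The descendants' portion (€825,000) is divided into 3 shares of €275,000: Jarrah and Jessamy each take €275,000; Samir's €275,000 share passes to Samir's issue.
Samir's share (€275,000) passes entirely to Chioma.

Chioma receives €275,000.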